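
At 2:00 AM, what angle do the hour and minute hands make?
Hour hand position: 2 x 30 + 0 x 0.5 = 60 degrees
Minute hand position: 0 x 6 = 0 degrees
Difference: |60 - 0| = 60 degrees
The angle between the hands is 60 degrees

Final answer: 60 degrees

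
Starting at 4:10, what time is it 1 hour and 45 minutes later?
Starting time: 4:10
Adding 45 minutes to 10 minutes: 10 + 45 = 55 minutes
Adding 1 hour: 4 + 1 = 5
Final time: 5:55

Final answer: 5:55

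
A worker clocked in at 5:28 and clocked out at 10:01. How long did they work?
From 5:28 to 10:01:
(10 x 60 + 1) - (5 x 60 + 28) = 601 - 328 = 273 minutes
= 4 hours and 33 minutes

Final answer: 4 hours and 33 minutes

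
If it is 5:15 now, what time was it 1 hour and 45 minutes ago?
Starting time: 5:15 = 315 total minutes past 12:00
Subtracting: 1 hour and 45 minutes = 105 minutes
315 - 105 = 210 minutes
= 3 hours and 30 minutes past 12:00 = 3:30

Final answer: 3:30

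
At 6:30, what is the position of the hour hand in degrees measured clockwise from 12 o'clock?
The hour hand moves 30 degrees per hour and 0.5 degrees per minute.
At 6:30: (6) x 30 + 30 x 0.5 = 180 + 15 = 195 degrees

Final answer: 195 degrees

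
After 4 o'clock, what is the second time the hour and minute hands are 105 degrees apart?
At t minutes past 4:00, the hour hand is at 30 x 4 + 0.5t degrees and the minute hand is at 6t degrees.
The smaller angle between them is 105 degrees when |30H - 5.5t| = 105 or |30H - 5.5t| = 255.
With H = 4, solve 30 x 4 - 5.5t = +/- target for each target:
  t = (30 x 4 - 105) / 5.5 = 2.73
  t = (30 x 4 + 105) / 5.5 = 40.91
  t = (30 x 4 - 255) / 5.5 = -24.55 (outside (0, 60))
  t = (30 x 4 + 255) / 5.5 = 68.18 (outside (0, 60))
Valid solutions in (0, 60): {2.73, 40.91} minutes.
The second occurrence is t = 40.91 minutes.
The hands form a 105-degree angle at 40.91 minutes past 4:00.

Final answer: 40.91 minutes past 4:00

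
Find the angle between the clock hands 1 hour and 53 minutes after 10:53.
First find the time 1 hour and 53 minutes after 10:53.
Total minutes: 10 x 60 + 53 + 1 x 60 + 53 = 766.
766 mod 720 = 46 minutes = 12:46.
Now compute the angle at 12:46:
Hour hand: 0 x 30 + 46 x 0.5 = 23 degrees
Minute hand: 46 x 6 = 276 degrees
Difference: |23 - 276| = 253 degrees
Smaller angle: 360 - 253 = 107 degrees

Final answer: 107 degrees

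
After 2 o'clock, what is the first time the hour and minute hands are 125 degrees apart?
At t minutes past 2:00, the hour hand is at 30 x 2 + 0.5t degrees and the minute hand is at 6t degrees.
The smaller angle between them is 125 degrees when |30H - 5.5t| = 125 or |30H - 5.5t| = 235.
With H = 2, solve 30 x 2 - 5.5t = +/- target for each target:
  t = (30 x 2 - 125) / 5.5 = -11.82 (outside (0, 60))
  t = (30 x 2 + 125) / 5.5 = 33.64
  t = (30 x 2 - 235) / 5.5 = -31.82 (outside (0, 60))
  t = (30 x 2 + 235) / 5.5 = 53.64
Valid solutions in (0, 60): {33.64, 53.64} minutes.
The first occurrence is t = 33.64 minutes.
The hands form a 125-degree angle at 33.64 minutes past 2:00.

Final answer: 33.64 minutes past 2:00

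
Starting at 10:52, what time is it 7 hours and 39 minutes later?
Starting time: 10:52
Adding 39 minutes to 52 minutes: 52 + 39 = 91 minutes = 1 hour and 31 minutes
Adding 7 hours: 10 + 7 + 1 (carry) = 18 - 12 = 6
Final time: 6:31

Final answer: 6:31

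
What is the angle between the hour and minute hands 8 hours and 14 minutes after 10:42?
First find the time 8 hours and 14 minutes after 10:42.
Total minutes: 10 x 60 + 42 + 8 x 60 + 14 = 1136.
1136 mod 720 = 416 minutes = 6:56.
Now compute the angle at 6:56:
Hour hand: 6 x 30 + 56 x 0.5 = 208 degrees
Minute hand: 56 x 6 = 336 degrees
Difference: |208 - 336| = 128 degrees
The angle is 128 degrees

Final answer: 128 degrees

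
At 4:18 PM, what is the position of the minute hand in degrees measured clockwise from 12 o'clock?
The minute hand moves 6 degrees per minute.
At 4:18: 18 x 6 = 108 degrees

Final answer: 108 degrees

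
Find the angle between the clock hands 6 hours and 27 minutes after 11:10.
First find the time 6 hours and 27 minutes after 11:10.
Total minutes: 11 x 60 + 10 + 6 x 60 + 27 = 1057.
1057 mod 720 = 337 minutes = 5:37.
Now compute the angle at 5:37:
Hour hand: 5 x 30 + 37 x 0.5 = 168.5 degrees
Minute hand: 37 x 6 = 222 degrees
Difference: |168.5 - 222| = 53.5 degrees
The angle is 53.5 degrees

Final answer: 53.5 degrees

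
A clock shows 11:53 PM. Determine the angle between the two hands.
Hour hand position: 11 x 30 + 53 x 0.5 = 356.5 degrees
Minute hand position: 53 x 6 = 318 degrees
Difference: |356.5 - 318| = 38.5 degrees
The angle between the hands is 38.5 degrees

Final answer: 38.5 degrees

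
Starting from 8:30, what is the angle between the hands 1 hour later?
First find the time 1 hour after 8:30.
Total minutes: 8 x 60 + 30 + 1 x 60 + 0 = 570.
570 mod 720 = 570 minutes = 9:30.
Now compute the angle at 9:30:
Hour hand: 9 x 30 + 30 x 0.5 = 285 degrees
Minute hand: 30 x 6 = 180 degrees
Difference: |285 - 180| = 105 degrees
The angle is 105 degrees

Final answer: 105 degrees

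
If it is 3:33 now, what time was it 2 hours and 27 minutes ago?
Starting time: 3:33 = 213 total minutes past 12:00
Subtracting: 2 hours and 27 minutes = 147 minutes
213 - 147 = 66 minutes
= 1 hour and 6 minutes past 12:00 = 1:06

Final answer: 1:06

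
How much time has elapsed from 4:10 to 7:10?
From 4:10 to 7:10:
(7 x 60 + 10) - (4 x 60 + 10) = 430 - 250 = 180 minutes
= 3 hours

Final answer: 3 hours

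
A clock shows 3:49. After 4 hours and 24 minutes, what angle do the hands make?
First find the time 4 hours and 24 minutes after 3:49.
Total minutes: 3 x 60 + 49 + 4 x 60 + 24 = 493.
493 mod 720 = 493 minutes = 8:13.
Now compute the angle at 8:13:
Hour hand: 8 x 30 + 13 x 0.5 = 246.5 degrees
Minute hand: 13 x 6 = 78 degrees
Difference: |246.5 - 78| = 168.5 degrees
The angle is 168.5 degrees

Final answer: 168.5 degrees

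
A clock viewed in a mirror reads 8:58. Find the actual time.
Reflection across the vertical (12-6) axis maps a hand at angle A degrees to (360 - A) degrees, which sends a reading of T minutes past 12:00 to (720 - T) minutes past 12:00.
Mirror reads 8:58 = 538 minutes past 12:00.
Actual time: (720 - 538) mod 720 = 182 minutes = 3:02.

Final answer: 3:02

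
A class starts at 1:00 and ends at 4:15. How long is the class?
From 1:00 to 4:15:
(4 x 60 + 15) - (1 x 60 + 0) = 255 - 60 = 195 minutes
= 3 hours and 15 minutes

Final answer: 3 hours and 15 minutes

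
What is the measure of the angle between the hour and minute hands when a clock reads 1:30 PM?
Hour hand position: 1 x 30 + 30 x 0.5 = 45 degrees
Minute hand position: 30 x 6 = 180 degrees
Difference: |45 - 180| = 135 degrees
The angle between the hands is 135 degrees

Final answer: 135 degrees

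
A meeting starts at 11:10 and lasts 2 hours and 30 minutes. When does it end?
Starting time: 11:10
Adding 30 minutes to 10 minutes: 10 + 30 = 40 minutes
Adding 2 hours: 11 + 2 = 13 - 12 = 1
Final time: 1:40

Final answer: 1:40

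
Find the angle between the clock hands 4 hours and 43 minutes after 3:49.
First find the time 4 hours and 43 minutes after 3:49.
Total minutes: 3 x 60 + 49 + 4 x 60 + 43 = 512.
512 mod 720 = 512 minutes = 8:32.
Now compute the angle at 8:32:
Hour hand: 8 x 30 + 32 x 0.5 = 256 degrees
Minute hand: 32 x 6 = 192 degrees
Difference: |256 - 192| = 64 degrees
The angle is 64 degrees

Final answer: 64 degrees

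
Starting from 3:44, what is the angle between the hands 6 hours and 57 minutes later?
First find the time 6 hours and 57 minutes after 3:44.
Total minutes: 3 x 60 + 44 + 6 x 60 + 57 = 641.
641 mod 720 = 641 minutes = 10:41.
Now compute the angle at 10:41:
Hour hand: 10 x 30 + 41 x 0.5 = 320.5 degrees
Minute hand: 41 x 6 = 246 degrees
Difference: |320.5 - 246| = 74.5 degrees
The angle is 74.5 degrees

Final answer: 74.5 degrees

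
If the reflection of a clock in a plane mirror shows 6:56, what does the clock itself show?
Reflection across the vertical (12-6) axis maps a hand at angle A degrees to (360 - A) degrees, which sends a reading of T minutes past 12:00 to (720 - T) minutes past 12:00.
Mirror reads 6:56 = 416 minutes past 12:00.
Actual time: (720 - 416) mod 720 = 304 minutes = 5:04.

Final answer: 5:04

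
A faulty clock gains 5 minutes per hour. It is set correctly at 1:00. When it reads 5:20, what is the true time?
For every 60 true minutes, the faulty clock advances 65 minutes, so 1 faulty-clock minute corresponds to 60/65 true minutes.
From 1:00 to 5:20 on the faulty dial is 260 minutes.
True elapsed: 260 x 60/65 = 240 minutes = 4 hours.
True time: 1:00 + 4 hours = 5:00.

Final answer: 5:00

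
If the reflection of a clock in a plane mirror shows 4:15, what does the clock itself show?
Reflection across the vertical (12-6) axis maps a hand at angle A degrees to (360 - A) degrees, which sends a reading of T minutes past 12:00 to (720 - T) minutes past 12:00.
Mirror reads 4:15 = 255 minutes past 12:00.
Actual time: (720 - 255) mod 720 = 465 minutes = 7:45.

Final answer: 7:45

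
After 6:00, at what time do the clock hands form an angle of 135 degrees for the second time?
At t minutes past 6:00, the hour hand is at 30 x 6 + 0.5t degrees and the minute hand is at 6t degrees.
The smaller angle between them is 135 degrees when |30H - 5.5t| = 135 or |30H - 5.5t| = 225.
With H = 6, solve 30 x 6 - 5.5t = +/- target for each target:
  t = (30 x 6 - 135) / 5.5 = 8.18
  t = (30 x 6 + 135) / 5.5 = 57.27
  t = (30 x 6 - 225) / 5.5 = -8.18 (outside (0, 60))
  t = (30 x 6 + 225) / 5.5 = 73.64 (outside (0, 60))
Valid solutions in (0, 60): {8.18, 57.27} minutes.
The second occurrence is t = 57.27 minutes.
The hands form a 135-degree angle at 57.27 minutes past 6:00.

Final answer: 57.27 minutes past 6:00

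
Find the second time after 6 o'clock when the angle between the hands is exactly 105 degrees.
At t minutes past 6:00, the hour hand is at 30 x 6 + 0.5t degrees and the minute hand is at 6t degrees.
The smaller angle between them is 105 degrees when |30H - 5.5t| = 105 or |30H - 5.5t| = 255.
With H = 6, solve 30 x 6 - 5.5t = +/- target for each target:
  t = (30 x 6 - 105) / 5.5 = 13.64
  t = (30 x 6 + 105) / 5.5 = 51.82
  t = (30 x 6 - 255) / 5.5 = -13.64 (outside (0, 60))
  t = (30 x 6 + 255) / 5.5 = 79.09 (outside (0, 60))
Valid solutions in (0, 60): {13.64, 51.82} minutes.
The second occurrence is t = 51.82 minutes.
The hands form a 105-degree angle at 51.82 minutes past 6:00.

Final answer: 51.82 minutes past 6:00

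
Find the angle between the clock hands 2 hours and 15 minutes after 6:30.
First find the time 2 hours and 15 minutes after 6:30.
Total minutes: 6 x 60 + 30 + 2 x 60 + 15 = 525.
525 mod 720 = 525 minutes = 8:45.
Now compute the angle at 8:45:
Hour hand: 8 x 30 + 45 x 0.5 = 262.5 degrees
Minute hand: 45 x 6 = 270 degrees
Difference: |262.5 - 270| = 7.5 degrees
The angle is 7.5 degrees

Final answer: 7.5 degrees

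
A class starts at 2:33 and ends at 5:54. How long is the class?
From 2:33 to 5:54:
(5 x 60 + 54) - (2 x 60 + 33) = 354 - 153 = 201 minutes
= 3 hours and 21 minutes

Final answer: 3 hours and 21 minutes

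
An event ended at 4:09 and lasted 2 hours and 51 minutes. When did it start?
Starting time: 4:09 = 249 total minutes past 12:00
Subtracting: 2 hours and 51 minutes = 171 minutes
249 - 171 = 78 minutes
= 1 hour and 18 minutes past 12:00 = 1:18

Final answer: 1:18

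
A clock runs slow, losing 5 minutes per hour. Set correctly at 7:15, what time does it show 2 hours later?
For every 60 true minutes, the faulty clock advances 60 - 5 = 55 minutes.
True elapsed: 2 hours = 120 minutes.
Faulty clock advances: 120 x 55/60 = 110 minutes (drift: 10 minutes behind).
Shown time: 7:15 + 110 minutes = 9:05.

Final answer: 9:05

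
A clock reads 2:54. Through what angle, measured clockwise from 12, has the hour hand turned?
The hour hand moves 30 degrees per hour and 0.5 degrees per minute.
At 2:54: (2) x 30 + 54 x 0.5 = 60 + 27 = 87 degrees

Final answer: 87 degrees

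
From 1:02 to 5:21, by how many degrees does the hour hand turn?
The hour hand moves 0.5 degrees per minute.
Time elapsed: 5:21 - 1:02 = 259 minutes
Angular displacement: 259 x 0.5 = 129.5 degrees

Final answer: 129.5 degrees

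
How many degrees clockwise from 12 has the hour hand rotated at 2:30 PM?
The hour hand moves 30 degrees per hour and 0.5 degrees per minute.
At 2:30: (2) x 30 + 30 x 0.5 = 60 + 15 = 75 degrees

Final answer: 75 degrees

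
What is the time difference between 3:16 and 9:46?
From 3:16 to 9:46:
(9 x 60 + 46) - (3 x 60 + 16) = 586 - 196 = 390 minutes
= 6 hours and 30 minutes

Final answer: 6 hours and 30 minutes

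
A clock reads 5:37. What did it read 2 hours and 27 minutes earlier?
Starting time: 5:37 = 337 total minutes past 12:00
Subtracting: 2 hours and 27 minutes = 147 minutes
337 - 147 = 190 minutes
= 3 hours and 10 minutes past 12:00 = 3:10

Final answer: 3:10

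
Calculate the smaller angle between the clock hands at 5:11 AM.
Hour hand position: 5 x 30 + 11 x 0.5 = 155.5 degrees
Minute hand position: 11 x 6 = 66 degrees
Difference: |155.5 - 66| = 89.5 degrees
The angle between the hands is 89.5 degrees

Final answer: 89.5 degrees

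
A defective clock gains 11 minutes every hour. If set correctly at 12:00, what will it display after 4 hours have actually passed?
For every 60 true minutes, the faulty clock advances 60 + 11 = 71 minutes.
True elapsed: 4 hours = 240 minutes.
Faulty clock advances: 240 x 71/60 = 284 minutes (drift: 44 minutes ahead).
Shown time: 12:00 + 284 minutes = 4:44.

Final answer: 4:44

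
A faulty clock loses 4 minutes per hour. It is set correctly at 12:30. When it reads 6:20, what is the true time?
For every 60 true minutes, the faulty clock advances 56 minutes, so 1 faulty-clock minute corresponds to 60/56 true minutes.
From 12:30 to 6:20 on the faulty dial is 350 minutes.
True elapsed: 350 x 60/56 = 375 minutes = 6 hours and 15 minutes.
True time: 12:30 + 6 hours and 15 minutes = 6:45.

Final answer: 6:45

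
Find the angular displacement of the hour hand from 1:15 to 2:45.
The hour hand moves 0.5 degrees per minute.
Time elapsed: 2:45 - 1:15 = 90 minutes
Angular displacement: 90 x 0.5 = 45 degrees

Final answer: 45 degrees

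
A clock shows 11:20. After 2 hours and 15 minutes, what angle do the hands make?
First find the time 2 hours and 15 minutes after 11:20.
Total minutes: 11 x 60 + 20 + 2 x 60 + 15 = 815.
815 mod 720 = 95 minutes = 1:35.
Now compute the angle at 1:35:
Hour hand: 1 x 30 + 35 x 0.5 = 47.5 degrees
Minute hand: 35 x 6 = 210 degrees
Difference: |47.5 - 210| = 162.5 degrees
The angle is 162.5 degrees

Final answer: 162.5 degrees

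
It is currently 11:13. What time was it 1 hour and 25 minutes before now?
Starting time: 11:13 = 673 total minutes past 12:00
Subtracting: 1 hour and 25 minutes = 85 minutes
673 - 85 = 588 minutes
= 9 hours and 48 minutes past 12:00 = 9:48

Final answer: 9:48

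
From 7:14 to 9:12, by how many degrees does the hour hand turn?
The hour hand moves 0.5 degrees per minute.
Time elapsed: 9:12 - 7:14 = 118 minutes
Angular displacement: 118 x 0.5 = 59 degrees

Final answer: 59 degrees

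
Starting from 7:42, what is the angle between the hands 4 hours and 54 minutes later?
First find the time 4 hours and 54 minutes after 7:42.
Total minutes: 7 x 60 + 42 + 4 x 60 + 54 = 756.
756 mod 720 = 36 minutes = 12:36.
Now compute the angle at 12:36:
Hour hand: 0 x 30 + 36 x 0.5 = 18 degrees
Minute hand: 36 x 6 = 216 degrees
Difference: |18 - 216| = 198 degrees
Smaller angle: 360 - 198 = 162 degrees

Final answer: 162 degrees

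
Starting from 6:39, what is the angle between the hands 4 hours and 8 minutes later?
First find the time 4 hours and 8 minutes after 6:39.
Total minutes: 6 x 60 + 39 + 4 x 60 + 8 = 647.
647 mod 720 = 647 minutes = 10:47.
Now compute the angle at 10:47:
Hour hand: 10 x 30 + 47 x 0.5 = 323.5 degrees
Minute hand: 47 x 6 = 282 degrees
Difference: |323.5 - 282| = 41.5 degrees
The angle is 41.5 degrees

Final answer: 41.5 degrees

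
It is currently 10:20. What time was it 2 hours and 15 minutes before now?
Starting time: 10:20 = 620 total minutes past 12:00
Subtracting: 2 hours and 15 minutes = 135 minutes
620 - 135 = 485 minutes
= 8 hours and 5 minutes past 12:00 = 8:05

Final answer: 8:05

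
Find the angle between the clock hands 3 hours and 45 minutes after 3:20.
First find the time 3 hours and 45 minutes after 3:20.
Total minutes: 3 x 60 + 20 + 3 x 60 + 45 = 425.
425 mod 720 = 425 minutes = 7:05.
Now compute the angle at 7:05:
Hour hand: 7 x 30 + 5 x 0.5 = 212.5 degrees
Minute hand: 5 x 6 = 30 degrees
Difference: |212.5 - 30| = 182.5 degrees
Smaller angle: 360 - 182.5 = 177.5 degrees

Final answer: 177.5 degrees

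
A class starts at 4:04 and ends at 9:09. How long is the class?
From 4:04 to 9:09:
(9 x 60 + 9) - (4 x 60 + 4) = 549 - 244 = 305 minutes
= 5 hours and 5 minutes

Final answer: 5 hours and 5 minutes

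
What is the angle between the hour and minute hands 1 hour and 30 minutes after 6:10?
First find the time 1 hour and 30 minutes after 6:10.
Total minutes: 6 x 60 + 10 + 1 x 60 + 30 = 460.
460 mod 720 = 460 minutes = 7:40.
Now compute the angle at 7:40:
Hour hand: 7 x 30 + 40 x 0.5 = 230 degrees
Minute hand: 40 x 6 = 240 degrees
Difference: |230 - 240| = 10 degrees
The angle is 10 degrees

Final answer: 10 degrees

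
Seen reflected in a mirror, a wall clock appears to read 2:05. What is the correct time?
Reflection across the vertical (12-6) axis maps a hand at angle A degrees to (360 - A) degrees, which sends a reading of T minutes past 12:00 to (720 - T) minutes past 12:00.
Mirror reads 2:05 = 125 minutes past 12:00.
Actual time: (720 - 125) mod 720 = 595 minutes = 9:55.

Final answer: 9:55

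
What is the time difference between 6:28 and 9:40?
From 6:28 to 9:40:
(9 x 60 + 40) - (6 x 60 + 28) = 580 - 388 = 192 minutes
= 3 hours and 12 minutes

Final answer: 3 hours and 12 minutes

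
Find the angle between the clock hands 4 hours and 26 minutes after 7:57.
First find the time 4 hours and 26 minutes after 7:57.
Total minutes: 7 x 60 + 57 + 4 x 60 + 26 = 743.
743 mod 720 = 23 minutes = 12:23.
Now compute the angle at 12:23:
Hour hand: 0 x 30 + 23 x 0.5 = 11.5 degrees
Minute hand: 23 x 6 = 138 degrees
Difference: |11.5 - 138| = 126.5 degrees
The angle is 126.5 degrees

Final answer: 126.5 degrees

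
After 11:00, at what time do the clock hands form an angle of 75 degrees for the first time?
At t minutes past 11:00, the hour hand is at 30 x 11 + 0.5t degrees and the minute hand is at 6t degrees.
The smaller angle between them is 75 degrees when |30H - 5.5t| = 75 or |30H - 5.5t| = 285.
With H = 11, solve 30 x 11 - 5.5t = +/- target for each target:
  t = (30 x 11 - 75) / 5.5 = 46.36
  t = (30 x 11 + 75) / 5.5 = 73.64 (outside (0, 60))
  t = (30 x 11 - 285) / 5.5 = 8.18
  t = (30 x 11 + 285) / 5.5 = 111.82 (outside (0, 60))
Valid solutions in (0, 60): {8.18, 46.36} minutes.
The first occurrence is t = 8.18 minutes.
The hands form a 75-degree angle at 8.18 minutes past 11:00.

Final answer: 8.18 minutes past 11:00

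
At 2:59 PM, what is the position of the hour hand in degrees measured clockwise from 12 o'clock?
The hour hand moves 30 degrees per hour and 0.5 degrees per minute.
At 2:59: (2) x 30 + 59 x 0.5 = 60 + 29.5 = 89.5 degrees

Final answer: 89.5 degrees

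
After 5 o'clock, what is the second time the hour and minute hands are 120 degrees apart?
At t minutes past 5:00, the hour hand is at 30 x 5 + 0.5t degrees and the minute hand is at 6t degrees.
The smaller angle between them is 120 degrees when |30H - 5.5t| = 120 or |30H - 5.5t| = 240.
With H = 5, solve 30 x 5 - 5.5t = +/- target for each target:
  t = (30 x 5 - 120) / 5.5 = 5.45
  t = (30 x 5 + 120) / 5.5 = 49.09
  t = (30 x 5 - 240) / 5.5 = -16.36 (outside (0, 60))
  t = (30 x 5 + 240) / 5.5 = 70.91 (outside (0, 60))
Valid solutions in (0, 60): {5.45, 49.09} minutes.
The second occurrence is t = 49.09 minutes.
The hands form a 120-degree angle at 49.09 minutes past 5:00.

Final answer: 49.09 minutes past 5:00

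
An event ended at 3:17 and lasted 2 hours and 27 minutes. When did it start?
Starting time: 3:17 = 197 total minutes past 12:00
Subtracting: 2 hours and 27 minutes = 147 minutes
197 - 147 = 50 minutes
= 50 minutes past 12:00 = 12:50

Final answer: 12:50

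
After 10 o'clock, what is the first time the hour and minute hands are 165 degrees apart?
At t minutes past 10:00, the hour hand is at 30 x 10 + 0.5t degrees and the minute hand is at 6t degrees.
The smaller angle between them is 165 degrees when |30H - 5.5t| = 165 or |30H - 5.5t| = 195.
With H = 10, solve 30 x 10 - 5.5t = +/- target for each target:
  t = (30 x 10 - 165) / 5.5 = 24.55
  t = (30 x 10 + 165) / 5.5 = 84.55 (outside (0, 60))
  t = (30 x 10 - 195) / 5.5 = 19.09
  t = (30 x 10 + 195) / 5.5 = 90 (outside (0, 60))
Valid solutions in (0, 60): {19.09, 24.55} minutes.
The first occurrence is t = 19.09 minutes.
The hands form a 165-degree angle at 19.09 minutes past 10:00.

Final answer: 19.09 minutes past 10:00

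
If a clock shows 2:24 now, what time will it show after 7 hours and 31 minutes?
Starting time: 2:24
Adding 31 minutes to 24 minutes: 24 + 31 = 55 minutes
Adding 7 hours: 2 + 7 = 9
Final time: 9:55

Final answer: 9:55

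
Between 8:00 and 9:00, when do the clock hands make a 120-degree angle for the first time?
At t minutes past 8:00, the hour hand is at 30 x 8 + 0.5t degrees and the minute hand is at 6t degrees.
The smaller angle between them is 120 degrees when |30H - 5.5t| = 120 or |30H - 5.5t| = 240.
With H = 8, solve 30 x 8 - 5.5t = +/- target for each target:
  t = (30 x 8 - 120) / 5.5 = 21.82
  t = (30 x 8 + 120) / 5.5 = 65.45 (outside (0, 60))
  t = (30 x 8 - 240) / 5.5 = 0 (outside (0, 60))
  t = (30 x 8 + 240) / 5.5 = 87.27 (outside (0, 60))
Valid solutions in (0, 60): {21.82} minutes.
The first occurrence is t = 21.82 minutes.
The hands form a 120-degree angle at 21.82 minutes past 8:00.

Final answer: 21.82 minutes past 8:00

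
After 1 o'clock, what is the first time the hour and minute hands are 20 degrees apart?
At t minutes past 1:00, the hour hand is at 30 x 1 + 0.5t degrees and the minute hand is at 6t degrees.
The smaller angle between them is 20 degrees when |30H - 5.5t| = 20 or |30H - 5.5t| = 340.
With H = 1, solve 30 x 1 - 5.5t = +/- target for each target:
  t = (30 x 1 - 20) / 5.5 = 1.82
  t = (30 x 1 + 20) / 5.5 = 9.09
  t = (30 x 1 - 340) / 5.5 = -56.36 (outside (0, 60))
  t = (30 x 1 + 340) / 5.5 = 67.27 (outside (0, 60))
Valid solutions in (0, 60): {1.82, 9.09} minutes.
The first occurrence is t = 1.82 minutes.
The hands form a 20-degree angle at 1.82 minutes past 1:00.

Final answer: 1.82 minutes past 1:00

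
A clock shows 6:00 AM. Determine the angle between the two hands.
Hour hand position: 6 x 30 + 0 x 0.5 = 180 degrees
Minute hand position: 0 x 6 = 0 degrees
Difference: |180 - 0| = 180 degrees
The angle between the hands is 180 degrees

Final answer: 180 degrees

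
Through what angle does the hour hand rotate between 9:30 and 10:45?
The hour hand moves 0.5 degrees per minute.
Time elapsed: 10:45 - 9:30 = 75 minutes
Angular displacement: 75 x 0.5 = 37.5 degrees

Final answer: 37.5 degrees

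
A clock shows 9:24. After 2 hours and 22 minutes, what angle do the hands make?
First find the time 2 hours and 22 minutes after 9:24.
Total minutes: 9 x 60 + 24 + 2 x 60 + 22 = 706.
706 mod 720 = 706 minutes = 11:46.
Now compute the angle at 11:46:
Hour hand: 11 x 30 + 46 x 0.5 = 353 degrees
Minute hand: 46 x 6 = 276 degrees
Difference: |353 - 276| = 77 degrees
The angle is 77 degrees

Final answer: 77 degrees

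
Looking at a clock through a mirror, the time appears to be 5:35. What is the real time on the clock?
Reflection across the vertical (12-6) axis maps a hand at angle A degrees to (360 - A) degrees, which sends a reading of T minutes past 12:00 to (720 - T) minutes past 12:00.
Mirror reads 5:35 = 335 minutes past 12:00.
Actual time: (720 - 335) mod 720 = 385 minutes = 6:25.

Final answer: 6:25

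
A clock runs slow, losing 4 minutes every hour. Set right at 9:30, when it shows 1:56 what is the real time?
For every 60 true minutes, the faulty clock advances 56 minutes, so 1 faulty-clock minute corresponds to 60/56 true minutes.
From 9:30 to 1:56 on the faulty dial is 266 minutes.
True elapsed: 266 x 60/56 = 285 minutes = 4 hours and 45 minutes.
True time: 9:30 + 4 hours and 45 minutes = 2:15.

Final answer: 2:15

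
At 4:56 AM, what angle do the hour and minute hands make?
Hour hand position: 4 x 30 + 56 x 0.5 = 148 degrees
Minute hand position: 56 x 6 = 336 degrees
Difference: |148 - 336| = 188 degrees
Since 188 > 180, the smaller angle is 360 - 188 = 172 degrees

Final answer: 172 degrees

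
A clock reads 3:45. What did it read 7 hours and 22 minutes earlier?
Starting time: 3:45 = 225 total minutes past 12:00
Subtracting: 7 hours and 22 minutes = 442 minutes
225 - 442 = -217 (negative, add 12 hours = 720) = 503 minutes
= 8 hours and 23 minutes past 12:00 = 8:23

Final answer: 8:23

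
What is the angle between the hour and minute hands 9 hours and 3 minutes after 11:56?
First find the time 9 hours and 3 minutes after 11:56.
Total minutes: 11 x 60 + 56 + 9 x 60 + 3 = 1259.
1259 mod 720 = 539 minutes = 8:59.
Now compute the angle at 8:59:
Hour hand: 8 x 30 + 59 x 0.5 = 269.5 degrees
Minute hand: 59 x 6 = 354 degrees
Difference: |269.5 - 354| = 84.5 degrees
The angle is 84.5 degrees

Final answer: 84.5 degrees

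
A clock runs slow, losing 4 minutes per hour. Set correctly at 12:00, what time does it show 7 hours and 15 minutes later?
For every 60 true minutes, the faulty clock advances 60 - 4 = 56 minutes.
True elapsed: 7 hours and 15 minutes = 435 minutes.
Faulty clock advances: 435 x 56/60 = 406 minutes (drift: 29 minutes behind).
Shown time: 12:00 + 406 minutes = 6:46.

Final answer: 6:46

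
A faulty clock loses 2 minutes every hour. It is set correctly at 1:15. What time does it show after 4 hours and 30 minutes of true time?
For every 60 true minutes, the faulty clock advances 60 - 2 = 58 minutes.
True elapsed: 4 hours and 30 minutes = 270 minutes.
Faulty clock advances: 270 x 58/60 = 261 minutes (drift: 9 minutes behind).
Shown time: 1:15 + 261 minutes = 5:36.

Final answer: 5:36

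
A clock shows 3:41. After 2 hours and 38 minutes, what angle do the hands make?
First find the time 2 hours and 38 minutes after 3:41.
Total minutes: 3 x 60 + 41 + 2 x 60 + 38 = 379.
379 mod 720 = 379 minutes = 6:19.
Now compute the angle at 6:19:
Hour hand: 6 x 30 + 19 x 0.5 = 189.5 degrees
Minute hand: 19 x 6 = 114 degrees
Difference: |189.5 - 114| = 75.5 degrees
The angle is 75.5 degrees

Final answer: 75.5 degrees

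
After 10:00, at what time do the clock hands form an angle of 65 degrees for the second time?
At t minutes past 10:00, the hour hand is at 30 x 10 + 0.5t degrees and the minute hand is at 6t degrees.
The smaller angle between them is 65 degrees when |30H - 5.5t| = 65 or |30H - 5.5t| = 295.
With H = 10, solve 30 x 10 - 5.5t = +/- target for each target:
  t = (30 x 10 - 65) / 5.5 = 42.73
  t = (30 x 10 + 65) / 5.5 = 66.36 (outside (0, 60))
  t = (30 x 10 - 295) / 5.5 = 0.91
  t = (30 x 10 + 295) / 5.5 = 108.18 (outside (0, 60))
Valid solutions in (0, 60): {0.91, 42.73} minutes.
The second occurrence is t = 42.73 minutes.
The hands form a 65-degree angle at 42.73 minutes past 10:00.

Final answer: 42.73 minutes past 10:00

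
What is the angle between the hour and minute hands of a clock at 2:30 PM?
Hour hand position: 2 x 30 + 30 x 0.5 = 75 degrees
Minute hand position: 30 x 6 = 180 degrees
Difference: |75 - 180| = 105 degrees
The angle between the hands is 105 degrees

Final answer: 105 degrees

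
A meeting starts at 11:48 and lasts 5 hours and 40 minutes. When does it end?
Starting time: 11:48
Adding 40 minutes to 48 minutes: 48 + 40 = 88 minutes = 1 hour and 28 minutes
Adding 5 hours: 11 + 5 + 1 (carry) = 17 - 12 = 5
Final time: 5:28

Final answer: 5:28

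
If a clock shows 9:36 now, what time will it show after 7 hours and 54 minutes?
Starting time: 9:36
Adding 54 minutes to 36 minutes: 36 + 54 = 90 minutes = 1 hour and 30 minutes
Adding 7 hours: 9 + 7 + 1 (carry) = 17 - 12 = 5
Final time: 5:30

Final answer: 5:30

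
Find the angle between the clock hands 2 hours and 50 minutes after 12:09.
First find the time 2 hours and 50 minutes after 12:09.
Total minutes: 12 x 60 + 9 + 2 x 60 + 50 = 899.
899 mod 720 = 179 minutes = 2:59.
Now compute the angle at 2:59:
Hour hand: 2 x 30 + 59 x 0.5 = 89.5 degrees
Minute hand: 59 x 6 = 354 degrees
Difference: |89.5 - 354| = 264.5 degrees
Smaller angle: 360 - 264.5 = 95.5 degrees

Final answer: 95.5 degrees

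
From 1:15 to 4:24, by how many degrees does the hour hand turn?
The hour hand moves 0.5 degrees per minute.
Time elapsed: 4:24 - 1:15 = 189 minutes
Angular displacement: 189 x 0.5 = 94.5 degrees

Final answer: 94.5 degrees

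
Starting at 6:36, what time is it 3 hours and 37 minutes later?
Starting time: 6:36
Adding 37 minutes to 36 minutes: 36 + 37 = 73 minutes = 1 hour and 13 minutes
Adding 3 hours: 6 + 3 + 1 (carry) = 10
Final time: 10:13

Final answer: 10:13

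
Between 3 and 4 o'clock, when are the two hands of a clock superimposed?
The minute hand gains 5.5 degrees per minute on the hour hand.
At 3:00, the hour hand is at 90 degrees and the minute hand is at 0 degrees.
The gap is 90 degrees. Time to close: 90/5.5 = 60 x 3/11 = 16.36 minutes.
The hands overlap at 16.36 minutes past 3:00.

Final answer: 16.36 minutes past 3:00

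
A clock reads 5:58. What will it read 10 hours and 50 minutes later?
Starting time: 5:58
Adding 50 minutes to 58 minutes: 58 + 50 = 108 minutes = 1 hour and 48 minutes
Adding 10 hours: 5 + 10 + 1 (carry) = 16 - 12 = 4
Final time: 4:48

Final answer: 4:48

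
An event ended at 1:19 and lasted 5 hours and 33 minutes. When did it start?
Starting time: 1:19 = 79 total minutes past 12:00
Subtracting: 5 hours and 33 minutes = 333 minutes
79 - 333 = -254 (negative, add 12 hours = 720) = 466 minutes
= 7 hours and 46 minutes past 12:00 = 7:46

Final answer: 7:46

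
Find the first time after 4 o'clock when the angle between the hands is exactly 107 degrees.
At t minutes past 4:00, the hour hand is at 30 x 4 + 0.5t degrees and the minute hand is at 6t degrees.
The smaller angle between them is 107 degrees when |30H - 5.5t| = 107 or |30H - 5.5t| = 253.
With H = 4, solve 30 x 4 - 5.5t = +/- target for each target:
  t = (30 x 4 - 107) / 5.5 = 2.36
  t = (30 x 4 + 107) / 5.5 = 41.27
  t = (30 x 4 - 253) / 5.5 = -24.18 (outside (0, 60))
  t = (30 x 4 + 253) / 5.5 = 67.82 (outside (0, 60))
Valid solutions in (0, 60): {2.36, 41.27} minutes.
The first occurrence is t = 2.36 minutes.
The hands form a 107-degree angle at 2.36 minutes past 4:00.

Final answer: 2.36 minutes past 4:00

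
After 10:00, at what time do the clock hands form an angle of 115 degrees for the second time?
At t minutes past 10:00, the hour hand is at 30 x 10 + 0.5t degrees and the minute hand is at 6t degrees.
The smaller angle between them is 115 degrees when |30H - 5.5t| = 115 or |30H - 5.5t| = 245.
With H = 10, solve 30 x 10 - 5.5t = +/- target for each target:
  t = (30 x 10 - 115) / 5.5 = 33.64
  t = (30 x 10 + 115) / 5.5 = 75.45 (outside (0, 60))
  t = (30 x 10 - 245) / 5.5 = 10
  t = (30 x 10 + 245) / 5.5 = 99.09 (outside (0, 60))
Valid solutions in (0, 60): {10, 33.64} minutes.
The second occurrence is t = 33.64 minutes.
The hands form a 115-degree angle at 33.64 minutes past 10:00.

Final answer: 33.64 minutes past 10:00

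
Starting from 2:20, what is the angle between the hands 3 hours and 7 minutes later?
First find the time 3 hours and 7 minutes after 2:20.
Total minutes: 2 x 60 + 20 + 3 x 60 + 7 = 327.
327 mod 720 = 327 minutes = 5:27.
Now compute the angle at 5:27:
Hour hand: 5 x 30 + 27 x 0.5 = 163.5 degrees
Minute hand: 27 x 6 = 162 degrees
Difference: |163.5 - 162| = 1.5 degrees
The angle is 1.5 degrees

Final answer: 1.5 degrees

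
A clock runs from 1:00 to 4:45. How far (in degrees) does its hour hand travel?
The hour hand moves 0.5 degrees per minute.
Time elapsed: 4:45 - 1:00 = 225 minutes
Angular displacement: 225 x 0.5 = 112.5 degrees

Final answer: 112.5 degrees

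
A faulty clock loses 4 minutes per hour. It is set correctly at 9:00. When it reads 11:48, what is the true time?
For every 60 true minutes, the faulty clock advances 56 minutes, so 1 faulty-clock minute corresponds to 60/56 true minutes.
From 9:00 to 11:48 on the faulty dial is 168 minutes.
True elapsed: 168 x 60/56 = 180 minutes = 3 hours.
True time: 9:00 + 3 hours = 12:00.

Final answer: 12:00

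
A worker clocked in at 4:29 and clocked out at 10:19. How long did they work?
From 4:29 to 10:19:
(10 x 60 + 19) - (4 x 60 + 29) = 619 - 269 = 350 minutes
= 5 hours and 50 minutes

Final answer: 5 hours and 50 minutes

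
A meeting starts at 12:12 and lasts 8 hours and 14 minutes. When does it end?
Starting time: 12:12
Adding 14 minutes to 12 minutes: 12 + 14 = 26 minutes
Adding 8 hours: 12 + 8 = 20 - 12 = 8
Final time: 8:26

Final answer: 8:26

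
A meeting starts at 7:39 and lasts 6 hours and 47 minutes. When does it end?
Starting time: 7:39
Adding 47 minutes to 39 minutes: 39 + 47 = 86 minutes = 1 hour and 26 minutes
Adding 6 hours: 7 + 6 + 1 (carry) = 14 - 12 = 2
Final time: 2:26

Final answer: 2:26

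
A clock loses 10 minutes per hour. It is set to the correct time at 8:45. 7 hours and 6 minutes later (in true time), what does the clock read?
For every 60 true minutes, the faulty clock advances 60 - 10 = 50 minutes.
True elapsed: 7 hours and 6 minutes = 426 minutes.
Faulty clock advances: 426 x 50/60 = 355 minutes (drift: 71 minutes behind).
Shown time: 8:45 + 355 minutes = 2:40.

Final answer: 2:40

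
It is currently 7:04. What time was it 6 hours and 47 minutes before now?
Starting time: 7:04 = 424 total minutes past 12:00
Subtracting: 6 hours and 47 minutes = 407 minutes
424 - 407 = 17 minutes
= 17 minutes past 12:00 = 12:17

Final answer: 12:17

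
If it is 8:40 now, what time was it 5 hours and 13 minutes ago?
Starting time: 8:40 = 520 total minutes past 12:00
Subtracting: 5 hours and 13 minutes = 313 minutes
520 - 313 = 207 minutes
= 3 hours and 27 minutes past 12:00 = 3:27

Final answer: 3:27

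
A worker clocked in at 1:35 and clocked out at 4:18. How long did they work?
From 1:35 to 4:18:
(4 x 60 + 18) - (1 x 60 + 35) = 258 - 95 = 163 minutes
= 2 hours and 43 minutes

Final answer: 2 hours and 43 minutes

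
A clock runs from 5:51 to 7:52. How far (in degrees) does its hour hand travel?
The hour hand moves 0.5 degrees per minute.
Time elapsed: 7:52 - 5:51 = 121 minutes
Angular displacement: 121 x 0.5 = 60.5 degrees

Final answer: 60.5 degrees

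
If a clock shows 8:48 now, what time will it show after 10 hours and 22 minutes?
Starting time: 8:48
Adding 22 minutes to 48 minutes: 48 + 22 = 70 minutes = 1 hour and 10 minutes
Adding 10 hours: 8 + 10 + 1 (carry) = 19 - 12 = 7
Final time: 7:10

Final answer: 7:10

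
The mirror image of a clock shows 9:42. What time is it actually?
Reflection across the vertical (12-6) axis maps a hand at angle A degrees to (360 - A) degrees, which sends a reading of T minutes past 12:00 to (720 - T) minutes past 12:00.
Mirror reads 9:42 = 582 minutes past 12:00.
Actual time: (720 - 582) mod 720 = 138 minutes = 2:18.

Final answer: 2:18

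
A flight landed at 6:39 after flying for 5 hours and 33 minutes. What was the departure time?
Starting time: 6:39 = 399 total minutes past 12:00
Subtracting: 5 hours and 33 minutes = 333 minutes
399 - 333 = 66 minutes
= 1 hour and 6 minutes past 12:00 = 1:06

Final answer: 1:06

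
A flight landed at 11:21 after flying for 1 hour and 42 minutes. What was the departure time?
Starting time: 11:21 = 681 total minutes past 12:00
Subtracting: 1 hour and 42 minutes = 102 minutes
681 - 102 = 579 minutes
= 9 hours and 39 minutes past 12:00 = 9:39

Final answer: 9:39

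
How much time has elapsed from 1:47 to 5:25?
From 1:47 to 5:25:
(5 x 60 + 25) - (1 x 60 + 47) = 325 - 107 = 218 minutes
= 3 hours and 38 minutes

Final answer: 3 hours and 38 minutes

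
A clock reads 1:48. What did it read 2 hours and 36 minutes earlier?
Starting time: 1:48 = 108 total minutes past 12:00
Subtracting: 2 hours and 36 minutes = 156 minutes
108 - 156 = -48 (negative, add 12 hours = 720) = 672 minutes
= 11 hours and 12 minutes past 12:00 = 11:12

Final answer: 11:12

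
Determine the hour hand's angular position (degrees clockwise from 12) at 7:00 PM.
The hour hand moves 30 degrees per hour and 0.5 degrees per minute.
At 7:00: (7) x 30 + 0 x 0.5 = 210 + 0 = 210 degrees

Final answer: 210 degrees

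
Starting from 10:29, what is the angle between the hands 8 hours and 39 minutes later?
First find the time 8 hours and 39 minutes after 10:29.
Total minutes: 10 x 60 + 29 + 8 x 60 + 39 = 1148.
1148 mod 720 = 428 minutes = 7:08.
Now compute the angle at 7:08:
Hour hand: 7 x 30 + 8 x 0.5 = 214 degrees
Minute hand: 8 x 6 = 48 degrees
Difference: |214 - 48| = 166 degrees
The angle is 166 degrees

Final answer: 166 degrees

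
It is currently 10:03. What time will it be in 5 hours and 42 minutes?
Starting time: 10:03
Adding 42 minutes to 3 minutes: 3 + 42 = 45 minutes
Adding 5 hours: 10 + 5 = 15 - 12 = 3
Final time: 3:45

Final answer: 3:45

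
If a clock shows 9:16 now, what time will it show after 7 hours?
Starting time: 9:16
Adding 0 minutes to 16 minutes: 16 + 0 = 16 minutes
Adding 7 hours: 9 + 7 = 16 - 12 = 4
Final time: 4:16

Final answer: 4:16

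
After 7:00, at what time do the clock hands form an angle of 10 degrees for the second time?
At t minutes past 7:00, the hour hand is at 30 x 7 + 0.5t degrees and the minute hand is at 6t degrees.
The smaller angle between them is 10 degrees when |30H - 5.5t| = 10 or |30H - 5.5t| = 350.
With H = 7, solve 30 x 7 - 5.5t = +/- target for each target:
  t = (30 x 7 - 10) / 5.5 = 36.36
  t = (30 x 7 + 10) / 5.5 = 40
  t = (30 x 7 - 350) / 5.5 = -25.45 (outside (0, 60))
  t = (30 x 7 + 350) / 5.5 = 101.82 (outside (0, 60))
Valid solutions in (0, 60): {36.36, 40} minutes.
The second occurrence is t = 40 minutes.
The hands form a 10-degree angle at 40 minutes past 7:00.

Final answer: 40 minutes past 7:00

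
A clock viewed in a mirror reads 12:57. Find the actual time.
Reflection across the vertical (12-6) axis maps a hand at angle A degrees to (360 - A) degrees, which sends a reading of T minutes past 12:00 to (720 - T) minutes past 12:00.
Mirror reads 12:57 = 57 minutes past 12:00.
Actual time: (720 - 57) mod 720 = 663 minutes = 11:03.

Final answer: 11:03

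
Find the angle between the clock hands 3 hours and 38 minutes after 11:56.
First find the time 3 hours and 38 minutes after 11:56.
Total minutes: 11 x 60 + 56 + 3 x 60 + 38 = 934.
934 mod 720 = 214 minutes = 3:34.
Now compute the angle at 3:34:
Hour hand: 3 x 30 + 34 x 0.5 = 107 degrees
Minute hand: 34 x 6 = 204 degrees
Difference: |107 - 204| = 97 degrees
The angle is 97 degrees

Final answer: 97 degrees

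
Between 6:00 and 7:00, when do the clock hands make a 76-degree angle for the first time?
At t minutes past 6:00, the hour hand is at 30 x 6 + 0.5t degrees and the minute hand is at 6t degrees.
The smaller angle between them is 76 degrees when |30H - 5.5t| = 76 or |30H - 5.5t| = 284.
With H = 6, solve 30 x 6 - 5.5t = +/- target for each target:
  t = (30 x 6 - 76) / 5.5 = 18.91
  t = (30 x 6 + 76) / 5.5 = 46.55
  t = (30 x 6 - 284) / 5.5 = -18.91 (outside (0, 60))
  t = (30 x 6 + 284) / 5.5 = 84.36 (outside (0, 60))
Valid solutions in (0, 60): {18.91, 46.55} minutes.
The first occurrence is t = 18.91 minutes.
The hands form a 76-degree angle at 18.91 minutes past 6:00.

Final answer: 18.91 minutes past 6:00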